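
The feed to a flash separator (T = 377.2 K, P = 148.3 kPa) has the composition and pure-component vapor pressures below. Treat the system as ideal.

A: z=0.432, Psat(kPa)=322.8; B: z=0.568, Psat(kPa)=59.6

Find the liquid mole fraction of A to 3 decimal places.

x_A = 0.337

Raoult's law: Kᵢ = Pᵢˢᵃᵗ/P = Pᵢˢᵃᵗ/148.3.
  K_A = 322.8/148.3 = 2.17667, K_B = 59.6/148.3 = 0.40189
Rachford–Rice: g(V/F) = Σ zᵢ(Kᵢ−1)/(1+V/F(Kᵢ−1)) = 0.
g(0) = ΣzᵢKᵢ − 1 = 0.169 and g(1) = 1 − Σzᵢ/Kᵢ = -0.612, so a root lies in (0, 1).
Binary case is linear: z₁(K₁−1)(1+V/F(K₂−1)) + z₂(K₂−1)(1+V/F(K₁−1)) = 0
⇒ V/F = [z₁(K₁−1)+z₂(K₂−1)] / [−(K₁−1)(K₂−1)] = 0.1686/0.7038 = 0.240
Compositions from xᵢ = zᵢ/(1+V/F(Kᵢ−1)), yᵢ = Kᵢxᵢ:
  A: x = 0.337, y = 0.734
  B: x = 0.663, y = 0.266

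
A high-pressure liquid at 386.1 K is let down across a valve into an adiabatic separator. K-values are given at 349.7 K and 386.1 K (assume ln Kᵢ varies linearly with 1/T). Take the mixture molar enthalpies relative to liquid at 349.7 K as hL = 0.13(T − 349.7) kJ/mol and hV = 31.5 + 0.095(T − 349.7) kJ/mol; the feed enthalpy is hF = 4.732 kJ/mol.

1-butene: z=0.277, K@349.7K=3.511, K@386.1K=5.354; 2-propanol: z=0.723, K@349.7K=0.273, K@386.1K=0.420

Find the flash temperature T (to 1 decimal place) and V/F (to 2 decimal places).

T = 355.0 K, V/F = 0.13

Adiabatic flash: solve Rachford–Rice at each trial T, then check hF = ψ·hV(T) + (1−ψ)·hL(T).
  T = 349.7 K: K = (3.511, 0.273), RR gives ψ = 0.093, H_out = 2.932 kJ/mol
  T = 386.1 K: K = (5.354, 0.420), RR gives ψ = 0.312, H_out = 14.148 kJ/mol
  T = 367.9 K: K = (4.381, 0.342), RR gives ψ = 0.207, H_out = 8.764 kJ/mol
  T = 358.8 K: K = (3.933, 0.307), RR gives ψ = 0.153, H_out = 5.952 kJ/mol
  T = 354.2 K: K = (3.716, 0.289), RR gives ψ = 0.124, H_out = 4.459 kJ/mol
  T = 356.5 K: K = (3.824, 0.298), RR gives ψ = 0.138, H_out = 5.213 kJ/mol
Linear interpolation between T = 354.2 (H_out = 4.459) and T = 356.5 (H_out = 5.213) on hF = 4.732 gives T ≈ 355.0 K, at which ψ = 0.13.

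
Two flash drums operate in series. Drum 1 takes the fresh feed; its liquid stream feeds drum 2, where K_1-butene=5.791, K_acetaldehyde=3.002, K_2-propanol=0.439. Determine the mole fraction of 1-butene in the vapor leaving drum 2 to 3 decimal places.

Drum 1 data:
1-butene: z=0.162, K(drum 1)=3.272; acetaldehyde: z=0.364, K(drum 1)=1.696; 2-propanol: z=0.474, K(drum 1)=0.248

y_1-butene (drum 2) = 0.176

Drum 1:
Material balance + equilibrium reduce to Σ zᵢ(Kᵢ−1)/(1+ψ₁(Kᵢ−1)) = 0.
g(0) = ΣzᵢKᵢ − 1 = 0.265 and g(1) = 1 − Σzᵢ/Kᵢ = -1.175, so a root lies in (0, 1).
Newton–Raphson from ψ₁ = 0.65:
  ψ₁ = 0.650: g = -0.3742, g' = -1.246 → ψ₁ = 0.350
  ψ₁ = 0.350: g = -0.0746, g' = -0.867 → ψ₁ = 0.263
Converged at ψ₁ = 0.263.
Drum-1 compositions:
  1-butene: x = 0.101, y = 0.332
  acetaldehyde: x = 0.308, y = 0.522
  2-propanol: x = 0.591, y = 0.147
Drum-2 feed = drum-1 liquid: z₂ = (0.1014, 0.3076, 0.5910).
Drum 2:
Material balance + equilibrium reduce to Σ zᵢ(Kᵢ−1)/(1+ψ₂(Kᵢ−1)) = 0.
Check two-phase: ΣzᵢKᵢ = 1.770 > 1 and Σzᵢ/Kᵢ = 1.466 > 1, so g(0) = 0.770 > 0 and g(1) = -0.466 < 0.
Newton iteration, ψ₂⁰ = 0.52:
  ψ₂ = 0.520: g = -0.0272, g' = -0.858 → ψ₂ = 0.488
  ψ₂ = 0.488: g = 0.0003, g' = -0.877 → ψ₂ = 0.489
Converged at ψ₂ = 0.489.
  1-butene: x = 0.030, y = 0.176
  acetaldehyde: x = 0.156, y = 0.467
  2-propanol: x = 0.814, y = 0.357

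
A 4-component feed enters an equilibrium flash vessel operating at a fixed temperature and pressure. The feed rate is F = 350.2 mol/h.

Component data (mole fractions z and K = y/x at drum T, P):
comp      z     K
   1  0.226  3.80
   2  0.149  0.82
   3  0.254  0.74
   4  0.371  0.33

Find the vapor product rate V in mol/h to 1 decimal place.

Let ψ = V/F and solve Σ zᵢ(Kᵢ−1)/(1+ψ(Kᵢ−1)) = 0.
Check two-phase: ΣzᵢKᵢ = 1.291 > 1 and Σzᵢ/Kᵢ = 1.709 > 1, so g(0) = 0.291 > 0 and g(1) = -0.709 < 0.
Newton–Raphson from ψ = 0.45:
  ψ = 0.450: g = -0.1798, g' = -0.716 → ψ = 0.199
  ψ = 0.199: g = 0.0223, g' = -0.977 → ψ = 0.222
Converged at ψ = 0.222.
Then V = ψ·F = 0.2222·350.2 = 77.8 mol/h and L = F − V = 272.4 mol/h.

V = 77.8 mol/h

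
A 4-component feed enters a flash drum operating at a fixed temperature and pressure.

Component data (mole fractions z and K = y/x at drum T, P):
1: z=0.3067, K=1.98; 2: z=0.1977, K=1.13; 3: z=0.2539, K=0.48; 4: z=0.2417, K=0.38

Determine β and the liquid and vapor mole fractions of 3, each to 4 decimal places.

Rachford–Rice: g(β) = Σ zᵢ(Kᵢ−1)/(1+β(Kᵢ−1)) = 0.
Feasibility: ΣzᵢKᵢ = 1.0444, Σzᵢ/Kᵢ = 1.4949 — both > 1, two phases present.
Iterate (Newton) starting at β = 0.5:
  β = 0.5000: g = -0.16974, g' = -0.4561 → β = 0.1279
  β = 0.1279: g = -0.01182, g' = -0.4242 → β = 0.1000
  β = 0.1000: g = 0.00007, g' = -0.4296 → β = 0.1002
Converged at β = 0.1002.
Compositions from xᵢ = zᵢ/(1+β(Kᵢ−1)), yᵢ = Kᵢxᵢ:
  1: x = 0.2793, y = 0.5530
  2: x = 0.1952, y = 0.2205
  3: x = 0.2679, y = 0.1286
  4: x = 0.2577, y = 0.0979

β = 0.1002, x_3 = 0.2679, y_3 = 0.1286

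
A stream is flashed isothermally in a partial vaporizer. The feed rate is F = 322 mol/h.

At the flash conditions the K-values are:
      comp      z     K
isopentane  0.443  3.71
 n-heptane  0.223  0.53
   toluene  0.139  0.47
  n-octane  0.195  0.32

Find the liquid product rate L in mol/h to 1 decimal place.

Newton–Raphson from β = 0.43:
  β = 0.430: g = 0.1403, g' = -1.017 → β = 0.568
  β = 0.568: g = 0.0084, g' = -0.916 → β = 0.577
Converged at β = 0.577.
Then V = β·F = 0.5771·322 = 185.8 mol/h and L = F − V = 136.2 mol/h.

L = 136.2 mol/h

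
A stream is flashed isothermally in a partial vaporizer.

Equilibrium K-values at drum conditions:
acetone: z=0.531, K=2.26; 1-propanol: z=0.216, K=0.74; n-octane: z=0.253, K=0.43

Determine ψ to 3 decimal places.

Material balance + equilibrium reduce to Σ zᵢ(Kᵢ−1)/(1+ψ(Kᵢ−1)) = 0.
Check two-phase: ΣzᵢKᵢ = 1.469 > 1 and Σzᵢ/Kᵢ = 1.115 > 1, so g(0) = 0.469 > 0 and g(1) = -0.115 < 0.
Iterate (Newton) starting at ψ = 0.69:
  ψ = 0.690: g = 0.0518, g' = -0.486 → ψ = 0.796
  ψ = 0.796: g = -0.0010, g' = -0.509 → ψ = 0.794
Converged at ψ = 0.794.

ψ = 0.794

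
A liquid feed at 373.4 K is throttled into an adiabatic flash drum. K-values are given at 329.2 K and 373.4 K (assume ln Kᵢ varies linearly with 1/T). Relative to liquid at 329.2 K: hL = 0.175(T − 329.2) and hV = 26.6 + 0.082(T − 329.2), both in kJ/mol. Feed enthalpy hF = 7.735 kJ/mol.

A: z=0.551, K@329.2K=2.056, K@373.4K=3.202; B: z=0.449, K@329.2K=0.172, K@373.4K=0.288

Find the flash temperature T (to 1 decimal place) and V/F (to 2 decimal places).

Adiabatic flash: solve Rachford–Rice at each trial T, then check hF = ψ·hV(T) + (1−ψ)·hL(T).
  T = 329.2 K: K = (2.056, 0.172), RR gives ψ = 0.240, H_out = 6.391 kJ/mol
  T = 373.4 K: K = (3.202, 0.288), RR gives ψ = 0.570, H_out = 20.553 kJ/mol
  T = 351.3 K: K = (2.602, 0.226), RR gives ψ = 0.432, H_out = 14.465 kJ/mol
  T = 340.2 K: K = (2.320, 0.198), RR gives ψ = 0.347, H_out = 10.800 kJ/mol
  T = 334.7 K: K = (2.186, 0.185), RR gives ψ = 0.297, H_out = 8.722 kJ/mol
  T = 331.9 K: K = (2.120, 0.178), RR gives ψ = 0.269, H_out = 7.572 kJ/mol
  T = 333.3 K: K = (2.153, 0.181), RR gives ψ = 0.284, H_out = 8.155 kJ/mol
Linear interpolation between T = 331.9 (H_out = 7.572) and T = 333.3 (H_out = 8.155) on hF = 7.735 gives T ≈ 332.3 K, at which ψ = 0.27.

T = 332.3 K, V/F = 0.27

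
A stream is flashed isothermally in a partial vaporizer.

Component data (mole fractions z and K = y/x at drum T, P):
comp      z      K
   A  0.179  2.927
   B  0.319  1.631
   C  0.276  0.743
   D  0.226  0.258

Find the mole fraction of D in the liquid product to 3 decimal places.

Newton–Raphson from ψ = 0.5:
  ψ = 0.500: g = -0.0193, g' = -0.584 → ψ = 0.467
Converged at ψ = 0.467.
Compositions from xᵢ = zᵢ/(1+ψ(Kᵢ−1)), yᵢ = Kᵢxᵢ:
  A: x = 0.094, y = 0.276
  B: x = 0.246, y = 0.402
  C: x = 0.314, y = 0.233
  D: x = 0.346, y = 0.089

x_D = 0.346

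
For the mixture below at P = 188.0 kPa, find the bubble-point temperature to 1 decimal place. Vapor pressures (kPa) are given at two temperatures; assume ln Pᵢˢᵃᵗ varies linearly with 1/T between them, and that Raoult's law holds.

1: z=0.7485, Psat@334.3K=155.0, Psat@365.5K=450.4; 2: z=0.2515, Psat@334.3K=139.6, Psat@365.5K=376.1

T = 340.3 K

Bubble-point temperature: ΣzᵢPᵢˢᵃᵗ(T) = P. Interpolate ln Pᵢˢᵃᵗ = aᵢ + bᵢ/T.
  T = 334.3 K: ΣzᵢPᵢˢᵃᵗ = 151.13 kPa
  T = 365.5 K: ΣzᵢPᵢˢᵃᵗ = 431.71 kPa
  T = 349.9 K: ΣzᵢPᵢˢᵃᵗ = 261.44 kPa
  T = 342.1 K: ΣzᵢPᵢˢᵃᵗ = 200.01 kPa
  T = 338.2 K: ΣzᵢPᵢˢᵃᵗ = 174.14 kPa
  T = 340.1 K: ΣzᵢPᵢˢᵃᵗ = 186.37 kPa
Interpolating between 340.1 K and 342.1 K gives T ≈ 340.3 K.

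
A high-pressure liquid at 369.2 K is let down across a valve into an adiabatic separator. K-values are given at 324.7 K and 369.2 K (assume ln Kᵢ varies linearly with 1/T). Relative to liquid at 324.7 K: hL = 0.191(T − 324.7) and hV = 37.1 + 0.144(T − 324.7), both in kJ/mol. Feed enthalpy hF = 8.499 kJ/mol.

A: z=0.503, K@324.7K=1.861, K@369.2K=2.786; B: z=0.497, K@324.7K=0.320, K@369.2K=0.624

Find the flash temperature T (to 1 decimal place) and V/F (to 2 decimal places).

T = 327.6 K, V/F = 0.22

Adiabatic flash: solve Rachford–Rice at each trial T, then check hF = ψ·hV(T) + (1−ψ)·hL(T).
  T = 324.7 K: K = (1.861, 0.320), RR gives ψ = 0.162, H_out = 6.028 kJ/mol
  T = 369.2 K: K = (2.786, 0.624), RR gives ψ = 1.000, H_out = 43.508 kJ/mol
  T = 346.9 K: K = (2.306, 0.456), RR gives ψ = 0.544, H_out = 23.865 kJ/mol
  T = 335.8 K: K = (2.079, 0.384), RR gives ψ = 0.356, H_out = 15.152 kJ/mol
  T = 330.2 K: K = (1.968, 0.351), RR gives ψ = 0.261, H_out = 10.680 kJ/mol
  T = 327.4 K: K = (1.913, 0.335), RR gives ψ = 0.212, H_out = 8.356 kJ/mol
  T = 328.8 K: K = (1.940, 0.343), RR gives ψ = 0.237, H_out = 9.528 kJ/mol
Linear interpolation between T = 327.4 (H_out = 8.356) and T = 328.8 (H_out = 9.528) on hF = 8.499 gives T ≈ 327.6 K, at which ψ = 0.22.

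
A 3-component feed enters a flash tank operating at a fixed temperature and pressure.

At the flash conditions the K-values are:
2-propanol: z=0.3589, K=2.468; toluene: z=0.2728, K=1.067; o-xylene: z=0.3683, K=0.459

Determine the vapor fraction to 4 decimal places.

Rachford–Rice: g(ψ) = Σ zᵢ(Kᵢ−1)/(1+ψ(Kᵢ−1)) = 0.
Check two-phase: ΣzᵢKᵢ = 1.3459 > 1 and Σzᵢ/Kᵢ = 1.2035 > 1, so g(0) = 0.3459 > 0 and g(1) = -0.2035 < 0.
Iterate (Newton) starting at ψ = 0.5:
  ψ = 0.5000: g = 0.04840, g' = -0.4609 → ψ = 0.6050
  ψ = 0.6050: g = 0.00041, g' = -0.4563 → ψ = 0.6059
Converged at ψ = 0.6059.

ψ = 0.6059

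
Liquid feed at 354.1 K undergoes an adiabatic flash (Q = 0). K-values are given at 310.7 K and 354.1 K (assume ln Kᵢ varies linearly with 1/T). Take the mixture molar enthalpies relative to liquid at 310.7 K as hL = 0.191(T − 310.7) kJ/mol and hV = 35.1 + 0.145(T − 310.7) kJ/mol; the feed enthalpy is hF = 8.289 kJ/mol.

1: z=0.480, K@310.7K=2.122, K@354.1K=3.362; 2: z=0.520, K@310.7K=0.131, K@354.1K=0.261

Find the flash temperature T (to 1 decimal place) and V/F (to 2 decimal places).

T = 320.1 K, V/F = 0.19

Adiabatic flash: solve Rachford–Rice at each trial T, then check hF = ψ·hV(T) + (1−ψ)·hL(T).
  T = 310.7 K: K = (2.122, 0.131), RR gives ψ = 0.089, H_out = 3.120 kJ/mol
  T = 354.1 K: K = (3.362, 0.261), RR gives ψ = 0.429, H_out = 22.503 kJ/mol
  T = 332.4 K: K = (2.711, 0.189), RR gives ψ = 0.288, H_out = 13.970 kJ/mol
  T = 321.5 K: K = (2.407, 0.158), RR gives ψ = 0.201, H_out = 9.008 kJ/mol
  T = 316.1 K: K = (2.263, 0.144), RR gives ψ = 0.149, H_out = 6.225 kJ/mol
  T = 318.8 K: K = (2.334, 0.151), RR gives ψ = 0.176, H_out = 7.651 kJ/mol
  T = 320.1 K: K = (2.369, 0.155), RR gives ψ = 0.188, H_out = 8.312 kJ/mol
Linear interpolation between T = 318.8 (H_out = 7.651) and T = 320.1 (H_out = 8.312) on hF = 8.289 gives T ≈ 320.1 K, at which ψ = 0.19.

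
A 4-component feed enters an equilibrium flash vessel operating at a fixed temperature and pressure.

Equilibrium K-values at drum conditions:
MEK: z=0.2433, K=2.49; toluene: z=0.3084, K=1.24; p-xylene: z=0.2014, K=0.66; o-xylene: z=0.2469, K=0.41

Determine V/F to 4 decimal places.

V/F = 0.4616

Rachford–Rice: g(V/F) = Σ zᵢ(Kᵢ−1)/(1+V/F(Kᵢ−1)) = 0.
Check two-phase: ΣzᵢKᵢ = 1.2224 > 1 and Σzᵢ/Kᵢ = 1.2538 > 1, so g(0) = 0.2224 > 0 and g(1) = -0.2538 < 0.
Newton–Raphson from V/F = 0.5:
  V/F = 0.5000: g = -0.01529, g' = -0.3983 → V/F = 0.4616
Converged at V/F = 0.4616.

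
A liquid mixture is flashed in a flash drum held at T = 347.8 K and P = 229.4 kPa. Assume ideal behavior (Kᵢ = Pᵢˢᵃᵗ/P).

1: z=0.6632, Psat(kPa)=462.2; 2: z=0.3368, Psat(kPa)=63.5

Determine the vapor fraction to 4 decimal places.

Raoult's law: Kᵢ = Pᵢˢᵃᵗ/P = Pᵢˢᵃᵗ/229.4.
  K_1 = 462.2/229.4 = 2.014821, K_2 = 63.5/229.4 = 0.276809
Rachford–Rice: g(ψ) = Σ zᵢ(Kᵢ−1)/(1+ψ(Kᵢ−1)) = 0.
Check two-phase: ΣzᵢKᵢ = 1.4295 > 1 and Σzᵢ/Kᵢ = 1.5459 > 1, so g(0) = 0.4295 > 0 and g(1) = -0.5459 < 0.
Binary case is linear: z₁(K₁−1)(1+ψ(K₂−1)) + z₂(K₂−1)(1+ψ(K₁−1)) = 0
⇒ ψ = [z₁(K₁−1)+z₂(K₂−1)] / [−(K₁−1)(K₂−1)] = 0.42946/0.73391 = 0.5852

ψ = 0.5852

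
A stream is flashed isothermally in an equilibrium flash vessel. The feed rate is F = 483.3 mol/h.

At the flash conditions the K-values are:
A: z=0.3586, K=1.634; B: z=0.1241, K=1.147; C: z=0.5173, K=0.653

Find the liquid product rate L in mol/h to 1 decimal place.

L = 316.6 mol/h

Newton–Raphson from ψ = 0.36:
  ψ = 0.3600: g = -0.00270, g' = -0.1793 → ψ = 0.3450
Converged at ψ = 0.3450.
Then V = ψ·F = 0.3450·483.3 = 166.7 mol/h and L = F − V = 316.6 mol/h.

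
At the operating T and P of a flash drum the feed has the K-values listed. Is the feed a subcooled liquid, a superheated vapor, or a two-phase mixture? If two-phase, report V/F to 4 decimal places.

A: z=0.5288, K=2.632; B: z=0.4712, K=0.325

ΣzᵢKᵢ = 1.5449; Σzᵢ/Kᵢ = 1.6508.
Both exceed 1, so a two-phase solution exists.
Material balance + equilibrium reduce to Σ zᵢ(Kᵢ−1)/(1+ψ(Kᵢ−1)) = 0.
Iterate (Newton) starting at ψ = 0.59:
  ψ = 0.5900: g = -0.08890, g' = -0.9584 → ψ = 0.4972
  ψ = 0.4972: g = -0.00235, g' = -0.9156 → ψ = 0.4947
Converged at ψ = 0.4947.

two-phase, V/F = 0.4947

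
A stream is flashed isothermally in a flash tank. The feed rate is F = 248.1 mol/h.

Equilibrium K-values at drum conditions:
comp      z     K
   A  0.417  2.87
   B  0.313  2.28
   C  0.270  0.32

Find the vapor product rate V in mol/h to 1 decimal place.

Material balance + equilibrium reduce to Σ zᵢ(Kᵢ−1)/(1+ψ(Kᵢ−1)) = 0.
Check two-phase: ΣzᵢKᵢ = 1.997 > 1 and Σzᵢ/Kᵢ = 1.126 > 1, so g(0) = 0.997 > 0 and g(1) = -0.126 < 0.
Newton iteration, ψ⁰ = 0.5:
  ψ = 0.500: g = 0.3691, g' = -0.867 → ψ = 0.926
  ψ = 0.926: g = -0.0268, g' = -1.213 → ψ = 0.904
  ψ = 0.904: g = -0.0007, g' = -1.152 → ψ = 0.903
Converged at ψ = 0.903.
Then V = ψ·F = 0.9032·248.1 = 224.1 mol/h and L = F − V = 24.0 mol/h.

V = 224.1 mol/h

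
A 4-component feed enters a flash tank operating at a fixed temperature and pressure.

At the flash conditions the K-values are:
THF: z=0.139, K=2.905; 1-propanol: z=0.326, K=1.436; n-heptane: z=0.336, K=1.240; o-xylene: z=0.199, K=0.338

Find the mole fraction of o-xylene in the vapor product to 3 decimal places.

Let β = V/F and solve Σ zᵢ(Kᵢ−1)/(1+β(Kᵢ−1)) = 0.
g(0) = ΣzᵢKᵢ − 1 = 0.356 and g(1) = 1 − Σzᵢ/Kᵢ = -0.135, so a root lies in (0, 1).
Newton iteration, β⁰ = 0.68:
  β = 0.680: g = 0.0547, g' = -0.435 → β = 0.806
  β = 0.806: g = -0.0051, g' = -0.527 → β = 0.796
Converged at β = 0.796.
Compositions from xᵢ = zᵢ/(1+β(Kᵢ−1)), yᵢ = Kᵢxᵢ:
  THF: x = 0.055, y = 0.160
  1-propanol: x = 0.242, y = 0.348
  n-heptane: x = 0.282, y = 0.350
  o-xylene: x = 0.421, y = 0.142

y_o-xylene = 0.142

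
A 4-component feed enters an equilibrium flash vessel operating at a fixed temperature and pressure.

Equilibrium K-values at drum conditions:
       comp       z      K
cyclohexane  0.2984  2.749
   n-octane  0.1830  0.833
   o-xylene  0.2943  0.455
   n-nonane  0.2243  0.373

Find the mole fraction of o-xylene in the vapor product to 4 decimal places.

Rachford–Rice: g(ψ) = Σ zᵢ(Kᵢ−1)/(1+ψ(Kᵢ−1)) = 0.
Check two-phase: ΣzᵢKᵢ = 1.1903 > 1 and Σzᵢ/Kᵢ = 1.5764 > 1, so g(0) = 0.1903 > 0 and g(1) = -0.5764 < 0.
Newton–Raphson from ψ = 0.5:
  ψ = 0.5000: g = -0.18026, g' = -0.6181 → ψ = 0.2084
  ψ = 0.2084: g = 0.00812, g' = -0.7237 → ψ = 0.2196
  ψ = 0.2196: g = 0.00006, g' = -0.7134 → ψ = 0.2197
Converged at ψ = 0.2197.
Compositions from xᵢ = zᵢ/(1+ψ(Kᵢ−1)), yᵢ = Kᵢxᵢ:
  cyclohexane: x = 0.2156, y = 0.5926
  n-octane: x = 0.1900, y = 0.1582
  o-xylene: x = 0.3343, y = 0.1521
  n-nonane: x = 0.2601, y = 0.0970

y_o-xylene = 0.1521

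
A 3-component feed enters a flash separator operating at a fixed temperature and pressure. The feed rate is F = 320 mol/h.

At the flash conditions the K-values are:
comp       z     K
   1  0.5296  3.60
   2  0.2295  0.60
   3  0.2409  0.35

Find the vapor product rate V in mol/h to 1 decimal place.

V = 250.9 mol/h

Rachford–Rice: g(V/F) = Σ zᵢ(Kᵢ−1)/(1+V/F(Kᵢ−1)) = 0.
Feasibility: ΣzᵢKᵢ = 2.1286, Σzᵢ/Kᵢ = 1.2179 — both > 1, two phases present.
Newton iteration, V/F⁰ = 0.5:
  V/F = 0.5000: g = 0.25195, g' = -0.9575 → V/F = 0.7631
  V/F = 0.7631: g = 0.01859, g' = -0.8788 → V/F = 0.7843
  V/F = 0.7843: g = -0.00010, g' = -0.8891 → V/F = 0.7842
Converged at V/F = 0.7842.
Then V = V/F·F = 0.7842·320 = 250.9 mol/h and L = F − V = 69.1 mol/h.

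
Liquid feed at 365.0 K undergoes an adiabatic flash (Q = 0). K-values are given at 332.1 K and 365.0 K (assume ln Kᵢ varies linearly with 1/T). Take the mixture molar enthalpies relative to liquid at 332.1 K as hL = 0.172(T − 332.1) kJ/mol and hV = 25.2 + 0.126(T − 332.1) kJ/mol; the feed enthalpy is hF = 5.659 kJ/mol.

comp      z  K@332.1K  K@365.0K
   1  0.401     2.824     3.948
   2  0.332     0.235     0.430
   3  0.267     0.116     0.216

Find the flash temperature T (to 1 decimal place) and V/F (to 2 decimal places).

Adiabatic flash: solve Rachford–Rice at each trial T, then check hF = ψ·hV(T) + (1−ψ)·hL(T).
  T = 332.1 K: K = (2.824, 0.235, 0.116), RR gives ψ = 0.161, H_out = 4.067 kJ/mol
  T = 365.0 K: K = (3.948, 0.430, 0.216), RR gives ψ = 0.394, H_out = 14.991 kJ/mol
  T = 348.6 K: K = (3.367, 0.323, 0.161), RR gives ψ = 0.280, H_out = 9.691 kJ/mol
  T = 340.4 K: K = (3.092, 0.277, 0.137), RR gives ψ = 0.223, H_out = 6.971 kJ/mol
  T = 336.2 K: K = (2.955, 0.255, 0.126), RR gives ψ = 0.193, H_out = 5.526 kJ/mol
  T = 338.3 K: K = (3.023, 0.266, 0.132), RR gives ψ = 0.208, H_out = 6.254 kJ/mol
Linear interpolation between T = 336.2 (H_out = 5.526) and T = 338.3 (H_out = 6.254) on hF = 5.659 gives T ≈ 336.6 K, at which ψ = 0.20.

T = 336.6 K, V/F = 0.20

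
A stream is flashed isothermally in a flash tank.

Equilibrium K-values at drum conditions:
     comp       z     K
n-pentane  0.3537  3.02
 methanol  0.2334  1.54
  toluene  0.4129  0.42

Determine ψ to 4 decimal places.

ψ = 0.6766

Material balance + equilibrium reduce to Σ zᵢ(Kᵢ−1)/(1+ψ(Kᵢ−1)) = 0.
Check two-phase: ΣzᵢKᵢ = 1.6010 > 1 and Σzᵢ/Kᵢ = 1.2518 > 1, so g(0) = 0.6010 > 0 and g(1) = -0.2518 < 0.
Newton iteration, ψ⁰ = 0.69:
  ψ = 0.6900: g = -0.00898, g' = -0.6741 → ψ = 0.6767
  ψ = 0.6767: g = -0.00002, g' = -0.6705 → ψ = 0.6766
Converged at ψ = 0.6766.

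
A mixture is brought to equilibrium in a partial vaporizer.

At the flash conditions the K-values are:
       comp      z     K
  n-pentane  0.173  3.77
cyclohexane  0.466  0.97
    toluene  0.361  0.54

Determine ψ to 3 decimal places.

ψ = 0.424

Let ψ = V/F and solve Σ zᵢ(Kᵢ−1)/(1+ψ(Kᵢ−1)) = 0.
Feasibility: ΣzᵢKᵢ = 1.299, Σzᵢ/Kᵢ = 1.195 — both > 1, two phases present.
Newton–Raphson from ψ = 0.67:
  ψ = 0.670: g = -0.0865, g' = -0.323 → ψ = 0.402
  ψ = 0.402: g = 0.0088, g' = -0.413 → ψ = 0.423
  ψ = 0.423: g = 0.0001, g' = -0.399 → ψ = 0.424
Converged at ψ = 0.424.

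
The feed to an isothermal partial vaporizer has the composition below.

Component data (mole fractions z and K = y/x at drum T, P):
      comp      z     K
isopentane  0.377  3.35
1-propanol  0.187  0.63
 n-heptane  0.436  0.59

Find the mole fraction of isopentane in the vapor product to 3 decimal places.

y_isopentane = 0.486

Material balance + equilibrium reduce to Σ zᵢ(Kᵢ−1)/(1+V/F(Kᵢ−1)) = 0.
Check two-phase: ΣzᵢKᵢ = 1.638 > 1 and Σzᵢ/Kᵢ = 1.148 > 1, so g(0) = 0.638 > 0 and g(1) = -0.148 < 0.
Newton iteration, V/F⁰ = 0.5:
  V/F = 0.500: g = 0.0976, g' = -0.595 → V/F = 0.664
  V/F = 0.664: g = 0.0086, g' = -0.501 → V/F = 0.681
Converged at V/F = 0.681.
Compositions from xᵢ = zᵢ/(1+V/F(Kᵢ−1)), yᵢ = Kᵢxᵢ:
  isopentane: x = 0.145, y = 0.486
  1-propanol: x = 0.250, y = 0.158
  n-heptane: x = 0.605, y = 0.357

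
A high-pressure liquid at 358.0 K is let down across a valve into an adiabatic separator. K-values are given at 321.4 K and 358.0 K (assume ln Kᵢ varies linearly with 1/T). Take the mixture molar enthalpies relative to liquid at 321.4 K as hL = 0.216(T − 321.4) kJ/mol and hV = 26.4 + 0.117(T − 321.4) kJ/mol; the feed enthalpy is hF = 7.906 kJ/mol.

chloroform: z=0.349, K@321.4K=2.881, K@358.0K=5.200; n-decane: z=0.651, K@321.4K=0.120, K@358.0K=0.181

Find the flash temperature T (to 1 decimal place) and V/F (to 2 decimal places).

Adiabatic flash: solve Rachford–Rice at each trial T, then check hF = ψ·hV(T) + (1−ψ)·hL(T).
  T = 321.4 K: K = (2.881, 0.120), RR gives ψ = 0.050, H_out = 1.333 kJ/mol
  T = 358.0 K: K = (5.200, 0.181), RR gives ψ = 0.271, H_out = 14.081 kJ/mol
  T = 339.7 K: K = (3.933, 0.149), RR gives ψ = 0.188, H_out = 8.579 kJ/mol
  T = 330.5 K: K = (3.378, 0.134), RR gives ψ = 0.129, H_out = 5.261 kJ/mol
  T = 335.1 K: K = (3.648, 0.141), RR gives ψ = 0.161, H_out = 6.983 kJ/mol
  T = 337.4 K: K = (3.789, 0.145), RR gives ψ = 0.175, H_out = 7.795 kJ/mol
Linear interpolation between T = 337.4 (H_out = 7.795) and T = 339.7 (H_out = 8.579) on hF = 7.906 gives T ≈ 337.7 K, at which ψ = 0.18.

T = 337.7 K, V/F = 0.18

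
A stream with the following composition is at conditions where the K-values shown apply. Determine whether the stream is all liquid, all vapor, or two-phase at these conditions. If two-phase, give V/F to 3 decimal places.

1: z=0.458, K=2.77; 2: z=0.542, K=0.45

two-phase, V/F = 0.527

ΣzᵢKᵢ = 1.513; Σzᵢ/Kᵢ = 1.370.
Both exceed 1, so a two-phase solution exists.
Rachford–Rice: g(ψ) = Σ zᵢ(Kᵢ−1)/(1+ψ(Kᵢ−1)) = 0.
Binary case is linear: z₁(K₁−1)(1+ψ(K₂−1)) + z₂(K₂−1)(1+ψ(K₁−1)) = 0
⇒ ψ = [z₁(K₁−1)+z₂(K₂−1)] / [−(K₁−1)(K₂−1)] = 0.5126/0.9735 = 0.527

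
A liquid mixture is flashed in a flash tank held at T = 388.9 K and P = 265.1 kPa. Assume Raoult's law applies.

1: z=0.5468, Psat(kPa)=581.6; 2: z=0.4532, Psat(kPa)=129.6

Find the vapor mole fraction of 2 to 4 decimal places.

Raoult's law: Kᵢ = Pᵢˢᵃᵗ/P = Pᵢˢᵃᵗ/265.1.
  K_1 = 581.6/265.1 = 2.193889, K_2 = 129.6/265.1 = 0.488872
Let ψ = V/F and solve Σ zᵢ(Kᵢ−1)/(1+ψ(Kᵢ−1)) = 0.
Check two-phase: ΣzᵢKᵢ = 1.4212 > 1 and Σzᵢ/Kᵢ = 1.1763 > 1, so g(0) = 0.4212 > 0 and g(1) = -0.1763 < 0.
Newton–Raphson from ψ = 0.38:
  ψ = 0.3800: g = 0.16160, g' = -0.5512 → ψ = 0.6732
  ψ = 0.6732: g = 0.00877, g' = -0.5148 → ψ = 0.6902
Converged at ψ = 0.6902.
Compositions from xᵢ = zᵢ/(1+ψ(Kᵢ−1)), yᵢ = Kᵢxᵢ:
  1: x = 0.2998, y = 0.6577
  2: x = 0.7002, y = 0.3423

y_2 = 0.3423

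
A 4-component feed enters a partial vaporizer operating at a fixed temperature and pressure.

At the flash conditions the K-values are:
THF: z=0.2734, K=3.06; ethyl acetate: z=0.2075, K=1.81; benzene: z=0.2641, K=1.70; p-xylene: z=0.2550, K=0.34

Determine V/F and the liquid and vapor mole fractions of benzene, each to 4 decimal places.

V/F = 0.8927, x_benzene = 0.1625, y_benzene = 0.2763

Material balance + equilibrium reduce to Σ zᵢ(Kᵢ−1)/(1+V/F(Kᵢ−1)) = 0.
Check two-phase: ΣzᵢKᵢ = 1.7478 > 1 and Σzᵢ/Kᵢ = 1.1093 > 1, so g(0) = 0.7478 > 0 and g(1) = -0.1093 < 0.
Newton iteration, V/F⁰ = 0.44:
  V/F = 0.4400: g = 0.32350, g' = -0.6895 → V/F = 0.9092
  V/F = 0.9092: g = -0.01503, g' = -0.9285 → V/F = 0.8930
  V/F = 0.8930: g = -0.00025, g' = -0.8976 → V/F = 0.8927
Converged at V/F = 0.8927.
Compositions from xᵢ = zᵢ/(1+V/F(Kᵢ−1)), yᵢ = Kᵢxᵢ:
  THF: x = 0.0963, y = 0.2947
  ethyl acetate: x = 0.1204, y = 0.2180
  benzene: x = 0.1625, y = 0.2763
  p-xylene: x = 0.6207, y = 0.2111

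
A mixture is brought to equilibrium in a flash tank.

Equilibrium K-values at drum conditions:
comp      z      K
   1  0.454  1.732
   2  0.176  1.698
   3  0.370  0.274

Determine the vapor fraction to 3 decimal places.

Material balance + equilibrium reduce to Σ zᵢ(Kᵢ−1)/(1+ψ(Kᵢ−1)) = 0.
g(0) = ΣzᵢKᵢ − 1 = 0.187 and g(1) = 1 − Σzᵢ/Kᵢ = -0.716, so a root lies in (0, 1).
Newton–Raphson from ψ = 0.5:
  ψ = 0.500: g = -0.0873, g' = -0.658 → ψ = 0.367
  ψ = 0.367: g = -0.0066, g' = -0.568 → ψ = 0.356
Converged at ψ = 0.356.

ψ = 0.356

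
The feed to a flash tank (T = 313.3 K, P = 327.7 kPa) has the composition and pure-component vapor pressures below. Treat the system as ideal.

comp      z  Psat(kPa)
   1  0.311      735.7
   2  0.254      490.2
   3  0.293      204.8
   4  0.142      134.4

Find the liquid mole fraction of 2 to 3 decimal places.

x_2 = 0.187

Raoult's law: Kᵢ = Pᵢˢᵃᵗ/P = Pᵢˢᵃᵗ/327.7.
  K_1 = 735.7/327.7 = 2.24504, K_2 = 490.2/327.7 = 1.49588, K_3 = 204.8/327.7 = 0.62496, K_4 = 134.4/327.7 = 0.41013
Material balance + equilibrium reduce to Σ zᵢ(Kᵢ−1)/(1+V/F(Kᵢ−1)) = 0.
g(0) = ΣzᵢKᵢ − 1 = 0.320 and g(1) = 1 − Σzᵢ/Kᵢ = -0.123, so a root lies in (0, 1).
Newton–Raphson from V/F = 0.5:
  V/F = 0.500: g = 0.0855, g' = -0.385 → V/F = 0.722
Converged at V/F = 0.722.
Compositions from xᵢ = zᵢ/(1+V/F(Kᵢ−1)), yᵢ = Kᵢxᵢ:
  1: x = 0.164, y = 0.368
  2: x = 0.187, y = 0.280
  3: x = 0.402, y = 0.251
  4: x = 0.247, y = 0.101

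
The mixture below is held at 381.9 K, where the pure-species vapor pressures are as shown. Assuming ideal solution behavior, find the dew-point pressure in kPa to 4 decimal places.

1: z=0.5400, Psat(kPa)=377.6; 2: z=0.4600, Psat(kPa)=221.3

Pdew = 285.0049 kPa

At the dew point ψ → 1, so Σzᵢ/Kᵢ = 1 with Kᵢ = Pᵢˢᵃᵗ/P ⇒ 1/P = Σzᵢ/Pᵢˢᵃᵗ.
1/P = 0.5400/377.6 + 0.4600/221.3 = 0.0035087 ⇒ P = 285.0049 kPa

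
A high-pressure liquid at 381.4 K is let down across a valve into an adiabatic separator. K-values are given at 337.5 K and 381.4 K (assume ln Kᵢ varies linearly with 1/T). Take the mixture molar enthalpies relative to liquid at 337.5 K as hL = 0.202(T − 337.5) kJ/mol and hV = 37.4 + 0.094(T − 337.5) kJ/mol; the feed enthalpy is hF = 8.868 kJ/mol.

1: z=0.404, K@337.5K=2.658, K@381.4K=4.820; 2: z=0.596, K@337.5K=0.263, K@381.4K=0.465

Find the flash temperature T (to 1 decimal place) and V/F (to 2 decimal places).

T = 340.5 K, V/F = 0.22

Adiabatic flash: solve Rachford–Rice at each trial T, then check hF = ψ·hV(T) + (1−ψ)·hL(T).
  T = 337.5 K: K = (2.658, 0.263), RR gives ψ = 0.189, H_out = 7.057 kJ/mol
  T = 381.4 K: K = (4.820, 0.465), RR gives ψ = 0.599, H_out = 28.434 kJ/mol
  T = 359.4 K: K = (3.643, 0.356), RR gives ψ = 0.401, H_out = 18.487 kJ/mol
  T = 348.4 K: K = (3.125, 0.307), RR gives ψ = 0.303, H_out = 13.160 kJ/mol
  T = 342.9 K: K = (2.884, 0.284), RR gives ψ = 0.248, H_out = 10.224 kJ/mol
  T = 340.2 K: K = (2.769, 0.274), RR gives ψ = 0.219, H_out = 8.682 kJ/mol
  T = 341.5 K: K = (2.824, 0.279), RR gives ψ = 0.233, H_out = 9.434 kJ/mol
Linear interpolation between T = 340.2 (H_out = 8.682) and T = 341.5 (H_out = 9.434) on hF = 8.868 gives T ≈ 340.5 K, at which ψ = 0.22.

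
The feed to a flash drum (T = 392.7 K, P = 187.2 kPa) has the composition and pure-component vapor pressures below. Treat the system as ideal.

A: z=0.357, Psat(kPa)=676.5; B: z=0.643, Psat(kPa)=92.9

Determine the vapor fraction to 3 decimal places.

ψ = 0.463

Raoult's law: Kᵢ = Pᵢˢᵃᵗ/P = Pᵢˢᵃᵗ/187.2.
  K_A = 676.5/187.2 = 3.61378, K_B = 92.9/187.2 = 0.49626
Binary case is linear: z₁(K₁−1)(1+ψ(K₂−1)) + z₂(K₂−1)(1+ψ(K₁−1)) = 0
⇒ ψ = [z₁(K₁−1)+z₂(K₂−1)] / [−(K₁−1)(K₂−1)] = 0.6092/1.3167 = 0.463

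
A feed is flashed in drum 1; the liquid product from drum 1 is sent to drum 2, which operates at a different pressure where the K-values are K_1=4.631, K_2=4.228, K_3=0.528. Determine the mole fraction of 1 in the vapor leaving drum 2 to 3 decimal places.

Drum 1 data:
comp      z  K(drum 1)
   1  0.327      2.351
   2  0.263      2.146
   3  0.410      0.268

y_1 (drum 2) = 0.290

Drum 1:
Rachford–Rice: g(ψ₁) = Σ zᵢ(Kᵢ−1)/(1+ψ₁(Kᵢ−1)) = 0.
Feasibility: ΣzᵢKᵢ = 1.443, Σzᵢ/Kᵢ = 1.791 — both > 1, two phases present.
Iterate (Newton) starting at ψ₁ = 0.53:
  ψ₁ = 0.530: g = -0.0454, g' = -0.923 → ψ₁ = 0.481
  ψ₁ = 0.481: g = -0.0010, g' = -0.886 → ψ₁ = 0.480
Converged at ψ₁ = 0.480.
Drum-1 compositions:
  1: x = 0.198, y = 0.466
  2: x = 0.170, y = 0.364
  3: x = 0.632, y = 0.169
Drum-2 feed = drum-1 liquid: z₂ = (0.1984, 0.1697, 0.6319).
Drum 2:
Material balance + equilibrium reduce to Σ zᵢ(Kᵢ−1)/(1+ψ₂(Kᵢ−1)) = 0.
g(0) = ΣzᵢKᵢ − 1 = 0.970 and g(1) = 1 − Σzᵢ/Kᵢ = -0.280, so a root lies in (0, 1).
Newton–Raphson from ψ₂ = 0.5:
  ψ₂ = 0.500: g = 0.0751, g' = -0.830 → ψ₂ = 0.590
  ψ₂ = 0.590: g = 0.0042, g' = -0.745 → ψ₂ = 0.596
Converged at ψ₂ = 0.596.
  1: x = 0.063, y = 0.290
  2: x = 0.058, y = 0.245
  3: x = 0.879, y = 0.464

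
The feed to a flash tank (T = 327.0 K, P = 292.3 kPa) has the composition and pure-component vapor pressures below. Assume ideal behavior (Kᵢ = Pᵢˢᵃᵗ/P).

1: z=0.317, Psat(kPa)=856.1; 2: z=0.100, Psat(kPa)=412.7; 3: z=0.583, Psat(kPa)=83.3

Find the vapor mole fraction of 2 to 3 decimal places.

Raoult's law: Kᵢ = Pᵢˢᵃᵗ/P = Pᵢˢᵃᵗ/292.3.
  K_1 = 856.1/292.3 = 2.92884, K_2 = 412.7/292.3 = 1.41191, K_3 = 83.3/292.3 = 0.28498
Newton iteration, β⁰ = 0.64:
  β = 0.640: g = -0.4623, g' = -1.260 → β = 0.273
  β = 0.273: g = -0.0805, g' = -0.980 → β = 0.191
  β = 0.191: g = 0.0023, g' = -1.044 → β = 0.193
Converged at β = 0.193.
Compositions from xᵢ = zᵢ/(1+β(Kᵢ−1)), yᵢ = Kᵢxᵢ:
  1: x = 0.231, y = 0.676
  2: x = 0.093, y = 0.131
  3: x = 0.676, y = 0.193

y_2 = 0.131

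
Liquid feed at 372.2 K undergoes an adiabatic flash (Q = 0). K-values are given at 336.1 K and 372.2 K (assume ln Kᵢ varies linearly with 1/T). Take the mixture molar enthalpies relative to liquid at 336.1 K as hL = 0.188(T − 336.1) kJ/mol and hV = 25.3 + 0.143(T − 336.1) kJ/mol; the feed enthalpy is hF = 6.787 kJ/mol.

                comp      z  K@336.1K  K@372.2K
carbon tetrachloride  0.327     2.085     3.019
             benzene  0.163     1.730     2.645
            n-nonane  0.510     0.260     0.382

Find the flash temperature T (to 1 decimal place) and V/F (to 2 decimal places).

Adiabatic flash: solve Rachford–Rice at each trial T, then check hF = ψ·hV(T) + (1−ψ)·hL(T).
  T = 336.1 K: K = (2.085, 1.730, 0.260), RR gives ψ = 0.133, H_out = 3.362 kJ/mol
  T = 372.2 K: K = (3.019, 2.645, 0.382), RR gives ψ = 0.522, H_out = 19.157 kJ/mol
  T = 354.1 K: K = (2.531, 2.161, 0.318), RR gives ψ = 0.354, H_out = 12.065 kJ/mol
  T = 345.1 K: K = (2.303, 1.939, 0.288), RR gives ψ = 0.255, H_out = 8.039 kJ/mol
  T = 340.6 K: K = (2.193, 1.833, 0.274), RR gives ψ = 0.198, H_out = 5.804 kJ/mol
  T = 342.9 K: K = (2.249, 1.887, 0.281), RR gives ψ = 0.228, H_out = 6.969 kJ/mol
Linear interpolation between T = 340.6 (H_out = 5.804) and T = 342.9 (H_out = 6.969) on hF = 6.787 gives T ≈ 342.5 K, at which ψ = 0.22.

T = 342.5 K, V/F = 0.22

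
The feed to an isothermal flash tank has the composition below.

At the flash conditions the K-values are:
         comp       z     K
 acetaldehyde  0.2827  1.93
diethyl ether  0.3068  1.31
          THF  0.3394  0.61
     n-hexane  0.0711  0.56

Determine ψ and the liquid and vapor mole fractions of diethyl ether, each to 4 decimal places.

ψ = 0.7427, x_diethyl ether = 0.2494, y_diethyl ether = 0.3267

Let ψ = V/F and solve Σ zᵢ(Kᵢ−1)/(1+ψ(Kᵢ−1)) = 0.
Check two-phase: ΣzᵢKᵢ = 1.1944 > 1 and Σzᵢ/Kᵢ = 1.0640 > 1, so g(0) = 0.1944 > 0 and g(1) = -0.0640 < 0.
Newton iteration, ψ⁰ = 0.5:
  ψ = 0.5000: g = 0.05727, g' = -0.2383 → ψ = 0.7403
  ψ = 0.7403: g = 0.00057, g' = -0.2376 → ψ = 0.7427
Converged at ψ = 0.7427.
Compositions from xᵢ = zᵢ/(1+ψ(Kᵢ−1)), yᵢ = Kᵢxᵢ:
  acetaldehyde: x = 0.1672, y = 0.3227
  diethyl ether: x = 0.2494, y = 0.3267
  THF: x = 0.4778, y = 0.2915
  n-hexane: x = 0.1056, y = 0.0591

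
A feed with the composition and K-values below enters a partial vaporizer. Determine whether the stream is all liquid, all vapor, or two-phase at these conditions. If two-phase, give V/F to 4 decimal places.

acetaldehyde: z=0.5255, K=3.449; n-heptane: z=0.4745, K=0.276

two-phase, V/F = 0.5321

ΣzᵢKᵢ = 1.9434; Σzᵢ/Kᵢ = 1.8716.
Both exceed 1, so a two-phase solution exists.
Rachford–Rice: g(ψ) = Σ zᵢ(Kᵢ−1)/(1+ψ(Kᵢ−1)) = 0.
Binary case is linear: z₁(K₁−1)(1+ψ(K₂−1)) + z₂(K₂−1)(1+ψ(K₁−1)) = 0
⇒ ψ = [z₁(K₁−1)+z₂(K₂−1)] / [−(K₁−1)(K₂−1)] = 0.94341/1.77308 = 0.5321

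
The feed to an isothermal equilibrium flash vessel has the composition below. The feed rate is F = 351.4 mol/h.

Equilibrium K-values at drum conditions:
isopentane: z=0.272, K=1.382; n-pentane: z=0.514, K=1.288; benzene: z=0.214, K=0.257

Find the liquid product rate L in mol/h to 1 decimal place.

Let ψ = V/F and solve Σ zᵢ(Kᵢ−1)/(1+ψ(Kᵢ−1)) = 0.
Check two-phase: ΣzᵢKᵢ = 1.093 > 1 and Σzᵢ/Kᵢ = 1.429 > 1, so g(0) = 0.093 > 0 and g(1) = -0.429 < 0.
Newton–Raphson from ψ = 0.63:
  ψ = 0.630: g = -0.0899, g' = -0.474 → ψ = 0.440
  ψ = 0.440: g = -0.0160, g' = -0.324 → ψ = 0.391
  ψ = 0.391: g = -0.0006, g' = -0.299 → ψ = 0.389
Converged at ψ = 0.389.
Then V = ψ·F = 0.3888·351.4 = 136.6 mol/h and L = F − V = 214.8 mol/h.

L = 214.8 mol/h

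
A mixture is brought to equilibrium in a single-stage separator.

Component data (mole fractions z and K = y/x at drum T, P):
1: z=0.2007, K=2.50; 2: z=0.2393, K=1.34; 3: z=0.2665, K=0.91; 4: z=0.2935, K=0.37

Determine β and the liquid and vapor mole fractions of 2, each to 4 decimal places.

β = 0.3699, x_2 = 0.2126, y_2 = 0.2848

Material balance + equilibrium reduce to Σ zᵢ(Kᵢ−1)/(1+β(Kᵢ−1)) = 0.
Check two-phase: ΣzᵢKᵢ = 1.1735 > 1 and Σzᵢ/Kᵢ = 1.3450 > 1, so g(0) = 0.1735 > 0 and g(1) = -0.3450 < 0.
Iterate (Newton) starting at β = 0.5:
  β = 0.5000: g = -0.05348, g' = -0.4183 → β = 0.3721
  β = 0.3721: g = -0.00092, g' = -0.4089 → β = 0.3699
Converged at β = 0.3699.
Compositions from xᵢ = zᵢ/(1+β(Kᵢ−1)), yᵢ = Kᵢxᵢ:
  1: x = 0.1291, y = 0.3227
  2: x = 0.2126, y = 0.2848
  3: x = 0.2757, y = 0.2509
  4: x = 0.3827, y = 0.1416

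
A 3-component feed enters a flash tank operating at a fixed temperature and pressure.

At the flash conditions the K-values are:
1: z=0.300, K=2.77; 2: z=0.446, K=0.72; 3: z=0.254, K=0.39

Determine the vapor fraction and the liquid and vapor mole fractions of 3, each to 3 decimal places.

ψ = 0.336, x_3 = 0.320, y_3 = 0.125

Material balance + equilibrium reduce to Σ zᵢ(Kᵢ−1)/(1+ψ(Kᵢ−1)) = 0.
Check two-phase: ΣzᵢKᵢ = 1.251 > 1 and Σzᵢ/Kᵢ = 1.379 > 1, so g(0) = 0.251 > 0 and g(1) = -0.379 < 0.
Newton–Raphson from ψ = 0.5:
  ψ = 0.500: g = -0.0864, g' = -0.507 → ψ = 0.330
  ψ = 0.330: g = 0.0038, g' = -0.565 → ψ = 0.336
Converged at ψ = 0.336.
Compositions from xᵢ = zᵢ/(1+ψ(Kᵢ−1)), yᵢ = Kᵢxᵢ:
  1: x = 0.188, y = 0.521
  2: x = 0.492, y = 0.355
  3: x = 0.320, y = 0.125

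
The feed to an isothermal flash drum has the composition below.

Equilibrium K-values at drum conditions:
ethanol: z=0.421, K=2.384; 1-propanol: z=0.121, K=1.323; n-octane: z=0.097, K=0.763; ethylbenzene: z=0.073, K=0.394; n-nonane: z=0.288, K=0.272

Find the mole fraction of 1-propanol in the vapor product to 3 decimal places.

y_1-propanol = 0.140

Material balance + equilibrium reduce to Σ zᵢ(Kᵢ−1)/(1+V/F(Kᵢ−1)) = 0.
Feasibility: ΣzᵢKᵢ = 1.345, Σzᵢ/Kᵢ = 1.639 — both > 1, two phases present.
Iterate (Newton) starting at V/F = 0.5:
  V/F = 0.500: g = -0.0412, g' = -0.731 → V/F = 0.444
  V/F = 0.444: g = -0.0007, g' = -0.709 → V/F = 0.443
Converged at V/F = 0.443.
Compositions from xᵢ = zᵢ/(1+V/F(Kᵢ−1)), yᵢ = Kᵢxᵢ:
  ethanol: x = 0.261, y = 0.622
  1-propanol: x = 0.106, y = 0.140
  n-octane: x = 0.108, y = 0.083
  ethylbenzene: x = 0.100, y = 0.039
  n-nonane: x = 0.425, y = 0.116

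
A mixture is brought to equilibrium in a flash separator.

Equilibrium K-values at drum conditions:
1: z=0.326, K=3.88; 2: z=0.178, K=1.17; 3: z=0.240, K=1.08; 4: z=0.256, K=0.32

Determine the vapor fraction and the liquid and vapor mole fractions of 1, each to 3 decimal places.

ψ = 0.733, x_1 = 0.105, y_1 = 0.407

Let ψ = V/F and solve Σ zᵢ(Kᵢ−1)/(1+ψ(Kᵢ−1)) = 0.
g(0) = ΣzᵢKᵢ − 1 = 0.814 and g(1) = 1 − Σzᵢ/Kᵢ = -0.258, so a root lies in (0, 1).
Iterate (Newton) starting at ψ = 0.5:
  ψ = 0.500: g = 0.1674, g' = -0.732 → ψ = 0.729
  ψ = 0.729: g = 0.0030, g' = -0.752 → ψ = 0.733
Converged at ψ = 0.733.
Compositions from xᵢ = zᵢ/(1+ψ(Kᵢ−1)), yᵢ = Kᵢxᵢ:
  1: x = 0.105, y = 0.407
  2: x = 0.158, y = 0.185
  3: x = 0.227, y = 0.245
  4: x = 0.510, y = 0.163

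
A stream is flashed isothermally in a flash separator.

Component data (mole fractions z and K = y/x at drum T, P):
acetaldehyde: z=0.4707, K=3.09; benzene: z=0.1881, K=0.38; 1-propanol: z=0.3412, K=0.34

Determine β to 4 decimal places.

Material balance + equilibrium reduce to Σ zᵢ(Kᵢ−1)/(1+β(Kᵢ−1)) = 0.
Check two-phase: ΣzᵢKᵢ = 1.6419 > 1 and Σzᵢ/Kᵢ = 1.6509 > 1, so g(0) = 0.6419 > 0 and g(1) = -0.6509 < 0.
Iterate (Newton) starting at β = 0.5:
  β = 0.5000: g = -0.02407, g' = -0.9746 → β = 0.4753
Converged at β = 0.4753.

β = 0.4753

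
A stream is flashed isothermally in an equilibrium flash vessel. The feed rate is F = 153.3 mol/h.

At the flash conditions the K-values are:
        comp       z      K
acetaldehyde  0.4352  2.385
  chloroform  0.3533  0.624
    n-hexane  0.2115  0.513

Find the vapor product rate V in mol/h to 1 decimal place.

Newton iteration, β⁰ = 0.5:
  β = 0.5000: g = 0.05638, g' = -0.4548 → β = 0.6240
  β = 0.6240: g = 0.00181, g' = -0.4290 → β = 0.6282
Converged at β = 0.6282.
Then V = β·F = 0.6282·153.3 = 96.3 mol/h and L = F − V = 57.0 mol/h.

V = 96.3 mol/h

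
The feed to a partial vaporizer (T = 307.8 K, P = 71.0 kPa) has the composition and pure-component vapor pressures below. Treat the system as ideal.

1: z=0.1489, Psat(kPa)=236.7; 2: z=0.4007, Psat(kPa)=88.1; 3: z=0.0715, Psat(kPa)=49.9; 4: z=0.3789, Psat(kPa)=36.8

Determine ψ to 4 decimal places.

ψ = 0.4473

Raoult's law: Kᵢ = Pᵢˢᵃᵗ/P = Pᵢˢᵃᵗ/71.0.
  K_1 = 236.7/71.0 = 3.333803, K_2 = 88.1/71.0 = 1.240845, K_3 = 49.9/71.0 = 0.702817, K_4 = 36.8/71.0 = 0.518310
Iterate (Newton) starting at ψ = 0.5:
  ψ = 0.5000: g = -0.01887, g' = -0.3525 → ψ = 0.4465
  ψ = 0.4465: g = 0.00030, g' = -0.3645 → ψ = 0.4473
Converged at ψ = 0.4473.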